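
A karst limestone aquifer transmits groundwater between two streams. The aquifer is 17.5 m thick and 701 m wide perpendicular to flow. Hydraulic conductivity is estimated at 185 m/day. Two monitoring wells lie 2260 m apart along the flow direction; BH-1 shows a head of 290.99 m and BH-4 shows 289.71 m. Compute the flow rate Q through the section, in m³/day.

1290

Cross-sectional area A = 701 × 17.5 = 12268 m².
Hydraulic gradient i = (290.99 − 289.71) / 2260 = 1.28 / 2260 = 0.0005664.
Darcy's law: Q = K · A · i = 185.0 × 12268 × 0.0005664 = 1285 m³/day.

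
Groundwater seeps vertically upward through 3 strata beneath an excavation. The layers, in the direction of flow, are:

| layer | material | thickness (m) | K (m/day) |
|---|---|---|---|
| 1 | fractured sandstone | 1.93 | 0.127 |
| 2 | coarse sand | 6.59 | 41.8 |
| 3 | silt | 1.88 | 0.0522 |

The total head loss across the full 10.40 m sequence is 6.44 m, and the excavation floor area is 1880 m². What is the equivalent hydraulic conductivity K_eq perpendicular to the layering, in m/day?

0.202

Flow is perpendicular to layering, so the layers act in series and the equivalent K is the thickness-weighted harmonic mean.
Total thickness L = 1.93 + 6.59 + 1.88 = 10.40 m.
Σ(b_i/K_i) = 1.93/0.127 + 6.59/41.8 + 1.88/0.0522 = 51.37 d.
K_eq = L / Σ(b_i/K_i) = 10.40 / 51.37 = 0.2025 m/day.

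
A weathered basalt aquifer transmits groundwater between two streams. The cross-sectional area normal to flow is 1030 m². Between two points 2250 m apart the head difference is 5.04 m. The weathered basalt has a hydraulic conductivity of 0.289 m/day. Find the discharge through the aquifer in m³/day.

0.667

Hydraulic gradient i = Δh / L = 5.04 / 2250 = 0.002240.
Darcy's law: Q = K · A · i = 0.2890 × 1030 × 0.002240 = 0.6668 m³/day.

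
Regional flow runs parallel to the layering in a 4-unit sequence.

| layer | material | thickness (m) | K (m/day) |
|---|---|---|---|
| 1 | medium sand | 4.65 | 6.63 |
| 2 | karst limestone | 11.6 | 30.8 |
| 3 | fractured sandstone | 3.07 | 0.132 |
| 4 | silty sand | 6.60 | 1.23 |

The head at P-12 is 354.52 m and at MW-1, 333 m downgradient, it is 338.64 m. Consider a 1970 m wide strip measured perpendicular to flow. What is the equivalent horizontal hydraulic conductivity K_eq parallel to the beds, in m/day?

Flow is parallel to layering, so each bed carries its own Darcy discharge and the transmissivities add.
Σ(K_i·b_i) = 6.63×4.65 + 30.8×11.6 + 0.132×3.07 + 1.23×6.60 = 396.6 m²/day.
Total thickness b = 25.92 m, so K_eq = Σ(K_i·b_i)/b = 15.30 m/day.

15.3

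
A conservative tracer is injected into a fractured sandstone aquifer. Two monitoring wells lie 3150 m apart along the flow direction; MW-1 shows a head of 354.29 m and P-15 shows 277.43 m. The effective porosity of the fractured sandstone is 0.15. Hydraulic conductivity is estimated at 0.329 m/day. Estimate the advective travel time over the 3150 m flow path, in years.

161

Hydraulic gradient i = (354.29 − 277.43) / 3150 = 76.86 / 3150 = 0.02440.
Darcy flux q = K · i = 0.3290 × 0.02440 = 0.008028 m/day.
Seepage velocity v = q / n_e = 0.008028 / 0.15 = 0.05352 m/day.
Travel time t = L / v = 3150 / 0.05352 = 58859 days = 161.1 years.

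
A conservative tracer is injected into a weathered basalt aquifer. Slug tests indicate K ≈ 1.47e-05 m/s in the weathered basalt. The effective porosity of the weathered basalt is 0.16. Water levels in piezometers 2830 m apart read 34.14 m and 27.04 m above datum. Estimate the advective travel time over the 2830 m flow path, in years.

389

Convert K: 1.47e-05 m/s × 86400 = 1.270 m/day.
Hydraulic gradient i = (34.14 − 27.04) / 2830 = 7.1 / 2830 = 0.002509.
Darcy flux q = K · i = 1.270 × 0.002509 = 0.003186 m/day.
Seepage velocity v = q / n_e = 0.003186 / 0.16 = 0.01992 m/day.
Travel time t = L / v = 2830 / 0.01992 = 1.421e+05 days = 389.1 years.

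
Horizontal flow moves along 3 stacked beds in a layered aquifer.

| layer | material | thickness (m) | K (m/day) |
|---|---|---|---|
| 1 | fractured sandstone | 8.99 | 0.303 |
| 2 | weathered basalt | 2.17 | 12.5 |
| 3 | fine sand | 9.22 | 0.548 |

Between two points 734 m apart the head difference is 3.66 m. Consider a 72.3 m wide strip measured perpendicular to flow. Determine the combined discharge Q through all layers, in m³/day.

12.6

Flow is parallel to layering, so each bed carries its own Darcy discharge and the transmissivities add.
Σ(K_i·b_i) = 0.303×8.99 + 12.5×2.17 + 0.548×9.22 = 34.90 m²/day.
Hydraulic gradient i = Δh / L = 3.66 / 734 = 0.004986.
Q = Σ(K_i·b_i) · W · i = 34.90 × 72.3 × 0.004986 = 12.58 m³/day.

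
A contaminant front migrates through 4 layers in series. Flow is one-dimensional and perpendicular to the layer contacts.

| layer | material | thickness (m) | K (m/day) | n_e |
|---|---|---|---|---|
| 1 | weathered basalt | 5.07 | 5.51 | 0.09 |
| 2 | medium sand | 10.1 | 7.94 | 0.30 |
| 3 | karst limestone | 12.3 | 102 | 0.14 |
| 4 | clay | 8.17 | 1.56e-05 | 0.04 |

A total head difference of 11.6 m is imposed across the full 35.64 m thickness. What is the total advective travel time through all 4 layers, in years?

684

With flow normal to the layers, continuity requires the same specific discharge q through every layer.
Σ(b_i/K_i) = 5.07/5.51 + 10.1/7.94 + 12.3/102 + 8.17/1.56e-05 = 5.237e+05 d.
q = Δh / Σ(b_i/K_i) = 11.6 / 5.237e+05 = 2.215e-05 m/day.
In each layer the seepage velocity is v_i = q/n_i, so the layer transit time is t_i = b_i·n_i / q:
  layer 1 (weathered basalt): t_1 = 5.07 × 0.09 / 2.215e-05 = 20601 d
  layer 2 (medium sand): t_2 = 10.1 × 0.30 / 2.215e-05 = 1.368e+05 d
  layer 3 (karst limestone): t_3 = 12.3 × 0.14 / 2.215e-05 = 77745 d
  layer 4 (clay): t_4 = 8.17 × 0.04 / 2.215e-05 = 14754 d
Total t = Σ t_i = 2.499e+05 days = 684.2 years.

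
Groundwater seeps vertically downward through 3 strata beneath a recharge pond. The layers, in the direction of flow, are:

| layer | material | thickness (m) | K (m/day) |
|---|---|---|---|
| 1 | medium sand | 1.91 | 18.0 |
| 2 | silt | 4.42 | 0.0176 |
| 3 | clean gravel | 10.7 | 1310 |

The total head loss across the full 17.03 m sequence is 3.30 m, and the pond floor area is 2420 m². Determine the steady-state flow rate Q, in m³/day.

Flow is perpendicular to layering, so the layers act in series and the equivalent K is the thickness-weighted harmonic mean.
Total thickness L = 1.91 + 4.42 + 10.7 = 17.03 m.
Σ(b_i/K_i) = 1.91/18.0 + 4.42/0.0176 + 10.7/1310 = 251.3 d.
K_eq = L / Σ(b_i/K_i) = 17.03 / 251.3 = 0.06778 m/day.
Q = K_eq · A · (Δh/L) = 0.06778 × 2420 × (3.30/17.03) = 31.78 m³/day.

31.8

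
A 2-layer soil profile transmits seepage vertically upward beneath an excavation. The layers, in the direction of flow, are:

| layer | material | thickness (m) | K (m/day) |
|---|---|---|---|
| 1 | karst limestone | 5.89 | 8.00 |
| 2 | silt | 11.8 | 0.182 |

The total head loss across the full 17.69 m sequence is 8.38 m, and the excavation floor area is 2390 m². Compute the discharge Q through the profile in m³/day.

305

Flow is perpendicular to layering, so the layers act in series and the equivalent K is the thickness-weighted harmonic mean.
Total thickness L = 5.89 + 11.8 = 17.69 m.
Σ(b_i/K_i) = 5.89/8.00 + 11.8/0.182 = 65.57 d.
K_eq = L / Σ(b_i/K_i) = 17.69 / 65.57 = 0.2698 m/day.
Q = K_eq · A · (Δh/L) = 0.2698 × 2390 × (8.38/17.69) = 305.4 m³/day.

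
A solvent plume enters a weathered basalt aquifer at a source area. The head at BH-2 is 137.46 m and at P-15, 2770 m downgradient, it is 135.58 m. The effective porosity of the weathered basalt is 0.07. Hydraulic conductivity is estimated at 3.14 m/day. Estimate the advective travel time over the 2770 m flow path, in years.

249

Hydraulic gradient i = (137.46 − 135.58) / 2770 = 1.88 / 2770 = 0.0006787.
Darcy flux q = K · i = 3.140 × 0.0006787 = 0.002131 m/day.
Seepage velocity v = q / n_e = 0.002131 / 0.07 = 0.03044 m/day.
Travel time t = L / v = 2770 / 0.03044 = 90985 days = 249.1 years.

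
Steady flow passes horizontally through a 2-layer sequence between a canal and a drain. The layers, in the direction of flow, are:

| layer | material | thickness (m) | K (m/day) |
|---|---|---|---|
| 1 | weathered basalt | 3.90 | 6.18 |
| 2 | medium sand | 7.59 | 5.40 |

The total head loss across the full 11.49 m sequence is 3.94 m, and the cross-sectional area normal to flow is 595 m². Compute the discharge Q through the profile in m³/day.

1150

Flow is perpendicular to layering, so the layers act in series and the equivalent K is the thickness-weighted harmonic mean.
Total thickness L = 3.90 + 7.59 = 11.49 m.
Σ(b_i/K_i) = 3.90/6.18 + 7.59/5.40 = 2.037 d.
K_eq = L / Σ(b_i/K_i) = 11.49 / 2.037 = 5.642 m/day.
Q = K_eq · A · (Δh/L) = 5.642 × 595 × (3.94/11.49) = 1151 m³/day.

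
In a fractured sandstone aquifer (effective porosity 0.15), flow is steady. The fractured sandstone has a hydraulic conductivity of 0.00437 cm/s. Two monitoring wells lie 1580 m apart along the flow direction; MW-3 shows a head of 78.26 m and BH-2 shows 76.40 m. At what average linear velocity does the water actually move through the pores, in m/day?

Convert K: 0.00437 cm/s × 864 = 3.776 m/day.
Hydraulic gradient i = (78.26 − 76.40) / 1580 = 1.86 / 1580 = 0.001177.
Darcy flux q = K · i = 3.776 × 0.001177 = 0.004445 m/day.
Seepage velocity v = q / n_e = 0.004445 / 0.15 = 0.02963 m/day.

0.0296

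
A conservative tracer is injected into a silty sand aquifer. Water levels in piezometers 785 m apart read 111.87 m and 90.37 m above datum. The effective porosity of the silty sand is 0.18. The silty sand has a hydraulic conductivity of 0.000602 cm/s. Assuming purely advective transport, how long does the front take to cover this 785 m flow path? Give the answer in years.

27.2

Convert K: 0.000602 cm/s × 864 = 0.5201 m/day.
Hydraulic gradient i = (111.87 − 90.37) / 785 = 21.5 / 785 = 0.02739.
Darcy flux q = K · i = 0.5201 × 0.02739 = 0.01425 m/day.
Seepage velocity v = q / n_e = 0.01425 / 0.18 = 0.07914 m/day.
Travel time t = L / v = 785 / 0.07914 = 9919 days = 27.16 years.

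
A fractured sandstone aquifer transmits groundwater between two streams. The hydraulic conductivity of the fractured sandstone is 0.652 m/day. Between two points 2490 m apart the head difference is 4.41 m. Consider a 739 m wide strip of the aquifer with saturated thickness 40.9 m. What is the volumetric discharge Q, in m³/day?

34.9

Cross-sectional area A = 739 × 40.9 = 30225 m².
Hydraulic gradient i = Δh / L = 4.41 / 2490 = 0.001771.
Darcy's law: Q = K · A · i = 0.6520 × 30225 × 0.001771 = 34.90 m³/day.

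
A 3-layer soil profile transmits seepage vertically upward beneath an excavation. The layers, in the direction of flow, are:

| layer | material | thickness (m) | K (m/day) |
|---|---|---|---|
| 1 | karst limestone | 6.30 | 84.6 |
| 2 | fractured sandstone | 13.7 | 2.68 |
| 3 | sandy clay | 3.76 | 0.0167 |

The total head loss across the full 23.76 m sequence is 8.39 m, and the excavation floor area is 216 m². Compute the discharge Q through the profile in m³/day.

Flow is perpendicular to layering, so the layers act in series and the equivalent K is the thickness-weighted harmonic mean.
Total thickness L = 6.30 + 13.7 + 3.76 = 23.76 m.
Σ(b_i/K_i) = 6.30/84.6 + 13.7/2.68 + 3.76/0.0167 = 230.3 d.
K_eq = L / Σ(b_i/K_i) = 23.76 / 230.3 = 0.1032 m/day.
Q = K_eq · A · (Δh/L) = 0.1032 × 216 × (8.39/23.76) = 7.868 m³/day.

7.87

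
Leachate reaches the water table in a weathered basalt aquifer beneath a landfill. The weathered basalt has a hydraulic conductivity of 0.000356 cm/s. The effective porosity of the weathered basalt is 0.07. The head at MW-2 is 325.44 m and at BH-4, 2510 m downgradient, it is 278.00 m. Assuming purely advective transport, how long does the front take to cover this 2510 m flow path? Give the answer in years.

Convert K: 0.000356 cm/s × 864 = 0.3076 m/day.
Hydraulic gradient i = (325.44 − 278.00) / 2510 = 47.44 / 2510 = 0.01890.
Darcy flux q = K · i = 0.3076 × 0.01890 = 0.005813 m/day.
Seepage velocity v = q / n_e = 0.005813 / 0.07 = 0.08305 m/day.
Travel time t = L / v = 2510 / 0.08305 = 30223 days = 82.75 years.

82.7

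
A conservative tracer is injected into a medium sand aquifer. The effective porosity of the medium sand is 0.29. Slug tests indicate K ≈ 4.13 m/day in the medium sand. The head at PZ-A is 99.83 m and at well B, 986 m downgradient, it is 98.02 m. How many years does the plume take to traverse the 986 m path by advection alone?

103

Hydraulic gradient i = (99.83 − 98.02) / 986 = 1.81 / 986 = 0.001836.
Darcy flux q = K · i = 4.130 × 0.001836 = 0.007581 m/day.
Seepage velocity v = q / n_e = 0.007581 / 0.29 = 0.02614 m/day.
Travel time t = L / v = 986 / 0.02614 = 37716 days = 103.3 years.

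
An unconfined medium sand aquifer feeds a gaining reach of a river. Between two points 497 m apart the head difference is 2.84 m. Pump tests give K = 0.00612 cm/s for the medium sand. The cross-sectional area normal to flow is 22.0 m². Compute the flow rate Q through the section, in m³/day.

0.665

Convert K: 0.00612 cm/s × 864 = 5.288 m/day.
Hydraulic gradient i = Δh / L = 2.84 / 497 = 0.005714.
Darcy's law: Q = K · A · i = 5.288 × 22.00 × 0.005714 = 0.6647 m³/day.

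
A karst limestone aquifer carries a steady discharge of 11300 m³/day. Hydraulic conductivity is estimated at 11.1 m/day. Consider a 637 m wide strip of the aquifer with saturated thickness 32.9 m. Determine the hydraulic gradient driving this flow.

0.0486

Cross-sectional area A = 637 × 32.9 = 20957 m².
From Q = K·A·i, i = Q / (K·A) = 11300 / (11.10 × 20957) = 0.04858.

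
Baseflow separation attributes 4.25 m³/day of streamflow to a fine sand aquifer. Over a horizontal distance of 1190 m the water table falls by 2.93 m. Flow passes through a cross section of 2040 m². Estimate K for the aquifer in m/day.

Hydraulic gradient i = Δh / L = 2.93 / 1190 = 0.002462.
From Q = K·A·i, K = Q / (A·i) = 4.25 / (2040 × 0.002462) = 0.8461 m/day.

0.846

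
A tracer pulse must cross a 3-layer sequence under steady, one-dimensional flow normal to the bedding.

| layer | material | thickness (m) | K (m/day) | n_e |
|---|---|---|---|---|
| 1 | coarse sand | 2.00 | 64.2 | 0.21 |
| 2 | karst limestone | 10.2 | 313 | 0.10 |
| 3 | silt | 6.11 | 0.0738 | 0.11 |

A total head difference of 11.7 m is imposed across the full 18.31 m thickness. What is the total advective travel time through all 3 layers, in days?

With flow normal to the layers, continuity requires the same specific discharge q through every layer.
Σ(b_i/K_i) = 2.00/64.2 + 10.2/313 + 6.11/0.0738 = 82.86 d.
q = Δh / Σ(b_i/K_i) = 11.7 / 82.86 = 0.1412 m/day.
In each layer the seepage velocity is v_i = q/n_i, so the layer transit time is t_i = b_i·n_i / q:
  layer 1 (coarse sand): t_1 = 2.00 × 0.21 / 0.1412 = 2.974 d
  layer 2 (karst limestone): t_2 = 10.2 × 0.10 / 0.1412 = 7.223 d
  layer 3 (silt): t_3 = 6.11 × 0.11 / 0.1412 = 4.760 d
Total t = Σ t_i = 14.96 days.

15.0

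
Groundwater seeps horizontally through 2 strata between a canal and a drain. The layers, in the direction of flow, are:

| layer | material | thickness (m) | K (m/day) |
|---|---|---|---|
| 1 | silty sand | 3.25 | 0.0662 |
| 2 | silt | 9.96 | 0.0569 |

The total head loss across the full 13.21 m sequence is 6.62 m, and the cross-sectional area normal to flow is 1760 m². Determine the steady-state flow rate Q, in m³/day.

52.0

Flow is perpendicular to layering, so the layers act in series and the equivalent K is the thickness-weighted harmonic mean.
Total thickness L = 3.25 + 9.96 = 13.21 m.
Σ(b_i/K_i) = 3.25/0.0662 + 9.96/0.0569 = 224.1 d.
K_eq = L / Σ(b_i/K_i) = 13.21 / 224.1 = 0.05894 m/day.
Q = K_eq · A · (Δh/L) = 0.05894 × 1760 × (6.62/13.21) = 51.98 m³/day.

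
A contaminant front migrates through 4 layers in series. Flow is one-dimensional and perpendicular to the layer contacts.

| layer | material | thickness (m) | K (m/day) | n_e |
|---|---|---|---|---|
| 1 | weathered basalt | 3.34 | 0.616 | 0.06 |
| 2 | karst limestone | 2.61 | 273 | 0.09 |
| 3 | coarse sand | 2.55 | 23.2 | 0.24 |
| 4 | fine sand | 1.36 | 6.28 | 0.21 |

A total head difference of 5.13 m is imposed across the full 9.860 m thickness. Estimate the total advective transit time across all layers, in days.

With flow normal to the layers, continuity requires the same specific discharge q through every layer.
Σ(b_i/K_i) = 3.34/0.616 + 2.61/273 + 2.55/23.2 + 1.36/6.28 = 5.758 d.
q = Δh / Σ(b_i/K_i) = 5.13 / 5.758 = 0.8909 m/day.
In each layer the seepage velocity is v_i = q/n_i, so the layer transit time is t_i = b_i·n_i / q:
  layer 1 (weathered basalt): t_1 = 3.34 × 0.06 / 0.8909 = 0.2249 d
  layer 2 (karst limestone): t_2 = 2.61 × 0.09 / 0.8909 = 0.2637 d
  layer 3 (coarse sand): t_3 = 2.55 × 0.24 / 0.8909 = 0.6869 d
  layer 4 (fine sand): t_4 = 1.36 × 0.21 / 0.8909 = 0.3206 d
Total t = Σ t_i = 1.496 days.

1.50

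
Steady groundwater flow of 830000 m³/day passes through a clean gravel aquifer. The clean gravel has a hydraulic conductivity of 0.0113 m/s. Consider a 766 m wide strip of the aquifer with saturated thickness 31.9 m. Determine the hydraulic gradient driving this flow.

Convert K: 0.0113 m/s × 86400 = 976.3 m/day.
Cross-sectional area A = 766 × 31.9 = 24435 m².
From Q = K·A·i, i = Q / (K·A) = 830000 / (976.3 × 24435) = 0.03479.

0.0348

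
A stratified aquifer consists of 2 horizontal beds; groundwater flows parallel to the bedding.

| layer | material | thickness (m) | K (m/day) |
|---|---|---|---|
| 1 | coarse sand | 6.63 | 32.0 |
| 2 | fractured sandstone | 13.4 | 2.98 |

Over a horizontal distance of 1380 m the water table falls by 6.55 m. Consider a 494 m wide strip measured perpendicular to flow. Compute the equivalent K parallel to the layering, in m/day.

12.6

Flow is parallel to layering, so each bed carries its own Darcy discharge and the transmissivities add.
Σ(K_i·b_i) = 32.0×6.63 + 2.98×13.4 = 252.1 m²/day.
Total thickness b = 20.03 m, so K_eq = Σ(K_i·b_i)/b = 12.59 m/day.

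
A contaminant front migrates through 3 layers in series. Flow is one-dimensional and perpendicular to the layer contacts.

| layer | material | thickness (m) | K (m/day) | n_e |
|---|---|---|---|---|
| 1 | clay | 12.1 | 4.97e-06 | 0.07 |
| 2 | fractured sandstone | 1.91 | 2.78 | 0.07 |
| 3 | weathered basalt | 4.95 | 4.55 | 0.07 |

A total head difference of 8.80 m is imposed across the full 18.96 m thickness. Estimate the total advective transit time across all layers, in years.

With flow normal to the layers, continuity requires the same specific discharge q through every layer.
Σ(b_i/K_i) = 12.1/4.97e-06 + 1.91/2.78 + 4.95/4.55 = 2.435e+06 d.
q = Δh / Σ(b_i/K_i) = 8.80 / 2.435e+06 = 3.615e-06 m/day.
In each layer the seepage velocity is v_i = q/n_i, so the layer transit time is t_i = b_i·n_i / q:
  layer 1 (clay): t_1 = 12.1 × 0.07 / 3.615e-06 = 2.343e+05 d
  layer 2 (fractured sandstone): t_2 = 1.91 × 0.07 / 3.615e-06 = 36989 d
  layer 3 (weathered basalt): t_3 = 4.95 × 0.07 / 3.615e-06 = 95863 d
Total t = Σ t_i = 3.672e+05 days = 1005 years.

1010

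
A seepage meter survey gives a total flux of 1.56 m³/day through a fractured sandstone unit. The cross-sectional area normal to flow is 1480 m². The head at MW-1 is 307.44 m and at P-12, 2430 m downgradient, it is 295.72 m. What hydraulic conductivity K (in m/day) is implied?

Hydraulic gradient i = (307.44 − 295.72) / 2430 = 11.72 / 2430 = 0.004823.
From Q = K·A·i, K = Q / (A·i) = 1.56 / (1480 × 0.004823) = 0.2185 m/day.

0.219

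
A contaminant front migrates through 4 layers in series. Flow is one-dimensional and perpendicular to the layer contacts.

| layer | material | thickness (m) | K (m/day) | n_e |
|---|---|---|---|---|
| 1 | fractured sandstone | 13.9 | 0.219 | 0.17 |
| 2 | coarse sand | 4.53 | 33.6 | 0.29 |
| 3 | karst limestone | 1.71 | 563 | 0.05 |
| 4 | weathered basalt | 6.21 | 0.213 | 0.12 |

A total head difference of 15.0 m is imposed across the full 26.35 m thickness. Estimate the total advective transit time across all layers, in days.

With flow normal to the layers, continuity requires the same specific discharge q through every layer.
Σ(b_i/K_i) = 13.9/0.219 + 4.53/33.6 + 1.71/563 + 6.21/0.213 = 92.76 d.
q = Δh / Σ(b_i/K_i) = 15.0 / 92.76 = 0.1617 m/day.
In each layer the seepage velocity is v_i = q/n_i, so the layer transit time is t_i = b_i·n_i / q:
  layer 1 (fractured sandstone): t_1 = 13.9 × 0.17 / 0.1617 = 14.61 d
  layer 2 (coarse sand): t_2 = 4.53 × 0.29 / 0.1617 = 8.124 d
  layer 3 (karst limestone): t_3 = 1.71 × 0.05 / 0.1617 = 0.5287 d
  layer 4 (weathered basalt): t_4 = 6.21 × 0.12 / 0.1617 = 4.608 d
Total t = Σ t_i = 27.87 days.

27.9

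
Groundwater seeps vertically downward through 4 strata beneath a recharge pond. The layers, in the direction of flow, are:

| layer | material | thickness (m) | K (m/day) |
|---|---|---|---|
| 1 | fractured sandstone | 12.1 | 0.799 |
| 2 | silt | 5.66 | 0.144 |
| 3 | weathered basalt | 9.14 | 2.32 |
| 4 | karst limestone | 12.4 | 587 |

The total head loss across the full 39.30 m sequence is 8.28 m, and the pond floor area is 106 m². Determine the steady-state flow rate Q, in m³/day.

15.0

Flow is perpendicular to layering, so the layers act in series and the equivalent K is the thickness-weighted harmonic mean.
Total thickness L = 12.1 + 5.66 + 9.14 + 12.4 = 39.30 m.
Σ(b_i/K_i) = 12.1/0.799 + 5.66/0.144 + 9.14/2.32 + 12.4/587 = 58.41 d.
K_eq = L / Σ(b_i/K_i) = 39.30 / 58.41 = 0.6728 m/day.
Q = K_eq · A · (Δh/L) = 0.6728 × 106 × (8.28/39.30) = 15.03 m³/day.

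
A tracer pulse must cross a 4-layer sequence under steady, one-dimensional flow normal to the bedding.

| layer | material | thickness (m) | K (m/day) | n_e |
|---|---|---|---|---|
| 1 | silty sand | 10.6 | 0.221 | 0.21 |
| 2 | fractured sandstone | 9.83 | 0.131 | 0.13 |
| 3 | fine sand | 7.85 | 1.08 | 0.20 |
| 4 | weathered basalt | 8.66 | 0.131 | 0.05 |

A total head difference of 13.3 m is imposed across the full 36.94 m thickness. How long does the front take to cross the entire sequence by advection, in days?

With flow normal to the layers, continuity requires the same specific discharge q through every layer.
Σ(b_i/K_i) = 10.6/0.221 + 9.83/0.131 + 7.85/1.08 + 8.66/0.131 = 196.4 d.
q = Δh / Σ(b_i/K_i) = 13.3 / 196.4 = 0.06773 m/day.
In each layer the seepage velocity is v_i = q/n_i, so the layer transit time is t_i = b_i·n_i / q:
  layer 1 (silty sand): t_1 = 10.6 × 0.21 / 0.06773 = 32.87 d
  layer 2 (fractured sandstone): t_2 = 9.83 × 0.13 / 0.06773 = 18.87 d
  layer 3 (fine sand): t_3 = 7.85 × 0.20 / 0.06773 = 23.18 d
  layer 4 (weathered basalt): t_4 = 8.66 × 0.05 / 0.06773 = 6.393 d
Total t = Σ t_i = 81.31 days.

81.3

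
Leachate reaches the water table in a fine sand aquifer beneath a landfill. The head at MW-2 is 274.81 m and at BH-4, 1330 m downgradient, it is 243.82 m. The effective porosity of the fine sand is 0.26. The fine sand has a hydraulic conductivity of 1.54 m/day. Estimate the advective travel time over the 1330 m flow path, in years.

Hydraulic gradient i = (274.81 − 243.82) / 1330 = 30.99 / 1330 = 0.02330.
Darcy flux q = K · i = 1.540 × 0.02330 = 0.03588 m/day.
Seepage velocity v = q / n_e = 0.03588 / 0.26 = 0.1380 m/day.
Travel time t = L / v = 1330 / 0.1380 = 9637 days = 26.38 years.

26.4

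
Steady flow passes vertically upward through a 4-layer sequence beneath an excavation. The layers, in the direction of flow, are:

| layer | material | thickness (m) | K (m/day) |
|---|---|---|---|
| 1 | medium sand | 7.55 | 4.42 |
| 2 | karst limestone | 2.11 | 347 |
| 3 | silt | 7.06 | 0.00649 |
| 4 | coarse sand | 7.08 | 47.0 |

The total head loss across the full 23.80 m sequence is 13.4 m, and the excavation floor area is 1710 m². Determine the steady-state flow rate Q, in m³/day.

21.0

Flow is perpendicular to layering, so the layers act in series and the equivalent K is the thickness-weighted harmonic mean.
Total thickness L = 7.55 + 2.11 + 7.06 + 7.08 = 23.80 m.
Σ(b_i/K_i) = 7.55/4.42 + 2.11/347 + 7.06/0.00649 + 7.08/47.0 = 1090 d.
K_eq = L / Σ(b_i/K_i) = 23.80 / 1090 = 0.02184 m/day.
Q = K_eq · A · (Δh/L) = 0.02184 × 1710 × (13.4/23.80) = 21.03 m³/day.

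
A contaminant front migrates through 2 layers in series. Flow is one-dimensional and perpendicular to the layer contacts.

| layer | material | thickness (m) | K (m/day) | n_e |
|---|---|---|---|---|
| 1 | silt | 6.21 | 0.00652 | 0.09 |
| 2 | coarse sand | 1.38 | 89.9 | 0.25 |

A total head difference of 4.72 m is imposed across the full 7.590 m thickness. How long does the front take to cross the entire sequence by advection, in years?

With flow normal to the layers, continuity requires the same specific discharge q through every layer.
Σ(b_i/K_i) = 6.21/0.00652 + 1.38/89.9 = 952.5 d.
q = Δh / Σ(b_i/K_i) = 4.72 / 952.5 = 0.004956 m/day.
In each layer the seepage velocity is v_i = q/n_i, so the layer transit time is t_i = b_i·n_i / q:
  layer 1 (silt): t_1 = 6.21 × 0.09 / 0.004956 = 112.8 d
  layer 2 (coarse sand): t_2 = 1.38 × 0.25 / 0.004956 = 69.62 d
Total t = Σ t_i = 182.4 days = 0.4994 years.

0.499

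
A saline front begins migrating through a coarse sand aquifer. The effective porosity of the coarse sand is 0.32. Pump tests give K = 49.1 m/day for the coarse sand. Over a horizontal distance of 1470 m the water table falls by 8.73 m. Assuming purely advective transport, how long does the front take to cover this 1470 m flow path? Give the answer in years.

Hydraulic gradient i = Δh / L = 8.73 / 1470 = 0.005939.
Darcy flux q = K · i = 49.10 × 0.005939 = 0.2916 m/day.
Seepage velocity v = q / n_e = 0.2916 / 0.32 = 0.9112 m/day.
Travel time t = L / v = 1470 / 0.9112 = 1613 days = 4.417 years.

4.42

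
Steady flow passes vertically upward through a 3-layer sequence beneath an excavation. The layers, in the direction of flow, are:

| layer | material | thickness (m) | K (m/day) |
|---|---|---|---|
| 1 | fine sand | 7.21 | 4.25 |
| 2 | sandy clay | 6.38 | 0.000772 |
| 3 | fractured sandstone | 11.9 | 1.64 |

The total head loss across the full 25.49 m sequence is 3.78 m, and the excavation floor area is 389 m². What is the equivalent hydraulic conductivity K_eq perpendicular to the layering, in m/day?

Flow is perpendicular to layering, so the layers act in series and the equivalent K is the thickness-weighted harmonic mean.
Total thickness L = 7.21 + 6.38 + 11.9 = 25.49 m.
Σ(b_i/K_i) = 7.21/4.25 + 6.38/0.000772 + 11.9/1.64 = 8273 d.
K_eq = L / Σ(b_i/K_i) = 25.49 / 8273 = 0.003081 m/day.

0.00308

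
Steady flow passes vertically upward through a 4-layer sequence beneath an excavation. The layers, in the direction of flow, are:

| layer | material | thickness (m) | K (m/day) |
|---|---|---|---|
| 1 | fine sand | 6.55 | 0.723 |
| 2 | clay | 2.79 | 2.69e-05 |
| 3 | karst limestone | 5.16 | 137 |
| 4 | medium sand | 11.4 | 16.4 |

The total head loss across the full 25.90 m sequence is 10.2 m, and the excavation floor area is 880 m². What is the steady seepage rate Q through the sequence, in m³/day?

Flow is perpendicular to layering, so the layers act in series and the equivalent K is the thickness-weighted harmonic mean.
Total thickness L = 6.55 + 2.79 + 5.16 + 11.4 = 25.90 m.
Σ(b_i/K_i) = 6.55/0.723 + 2.79/2.69e-05 + 5.16/137 + 11.4/16.4 = 1.037e+05 d.
K_eq = L / Σ(b_i/K_i) = 25.90 / 1.037e+05 = 0.0002497 m/day.
Q = K_eq · A · (Δh/L) = 0.0002497 × 880 × (10.2/25.90) = 0.08653 m³/day.

0.0865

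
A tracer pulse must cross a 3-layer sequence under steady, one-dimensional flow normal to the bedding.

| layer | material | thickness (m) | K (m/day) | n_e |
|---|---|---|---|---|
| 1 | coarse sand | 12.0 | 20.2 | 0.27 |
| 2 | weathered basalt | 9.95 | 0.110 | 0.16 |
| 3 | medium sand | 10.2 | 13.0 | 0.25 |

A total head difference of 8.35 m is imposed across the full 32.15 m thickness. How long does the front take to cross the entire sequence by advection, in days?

81.2

With flow normal to the layers, continuity requires the same specific discharge q through every layer.
Σ(b_i/K_i) = 12.0/20.2 + 9.95/0.110 + 10.2/13.0 = 91.83 d.
q = Δh / Σ(b_i/K_i) = 8.35 / 91.83 = 0.09093 m/day.
In each layer the seepage velocity is v_i = q/n_i, so the layer transit time is t_i = b_i·n_i / q:
  layer 1 (coarse sand): t_1 = 12.0 × 0.27 / 0.09093 = 35.63 d
  layer 2 (weathered basalt): t_2 = 9.95 × 0.16 / 0.09093 = 17.51 d
  layer 3 (medium sand): t_3 = 10.2 × 0.25 / 0.09093 = 28.04 d
Total t = Σ t_i = 81.19 days.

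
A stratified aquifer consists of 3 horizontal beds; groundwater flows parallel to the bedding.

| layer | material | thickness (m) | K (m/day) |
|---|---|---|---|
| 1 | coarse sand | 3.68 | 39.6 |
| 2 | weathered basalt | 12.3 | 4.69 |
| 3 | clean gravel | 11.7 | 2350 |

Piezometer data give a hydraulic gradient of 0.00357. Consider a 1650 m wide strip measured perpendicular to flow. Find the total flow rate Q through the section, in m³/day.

163000

Flow is parallel to layering, so each bed carries its own Darcy discharge and the transmissivities add.
Σ(K_i·b_i) = 39.6×3.68 + 4.69×12.3 + 2350×11.7 = 27698 m²/day.
Hydraulic gradient i = 0.00357.
Q = Σ(K_i·b_i) · W · i = 27698 × 1650 × 0.003570 = 1.632e+05 m³/day.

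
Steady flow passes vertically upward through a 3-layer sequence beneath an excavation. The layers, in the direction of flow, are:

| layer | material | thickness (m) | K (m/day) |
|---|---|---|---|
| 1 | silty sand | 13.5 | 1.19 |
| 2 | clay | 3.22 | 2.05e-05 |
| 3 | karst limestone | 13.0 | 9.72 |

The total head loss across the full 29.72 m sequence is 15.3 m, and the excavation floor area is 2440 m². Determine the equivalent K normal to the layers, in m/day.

0.000189

Flow is perpendicular to layering, so the layers act in series and the equivalent K is the thickness-weighted harmonic mean.
Total thickness L = 13.5 + 3.22 + 13.0 = 29.72 m.
Σ(b_i/K_i) = 13.5/1.19 + 3.22/2.05e-05 + 13.0/9.72 = 1.571e+05 d.
K_eq = L / Σ(b_i/K_i) = 29.72 / 1.571e+05 = 0.0001892 m/day.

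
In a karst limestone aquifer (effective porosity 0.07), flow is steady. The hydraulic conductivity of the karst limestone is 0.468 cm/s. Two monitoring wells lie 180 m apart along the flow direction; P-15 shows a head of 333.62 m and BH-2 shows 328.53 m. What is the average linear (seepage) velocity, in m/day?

Convert K: 0.468 cm/s × 864 = 404.4 m/day.
Hydraulic gradient i = (333.62 − 328.53) / 180 = 5.09 / 180 = 0.02828.
Darcy flux q = K · i = 404.4 × 0.02828 = 11.43 m/day.
Seepage velocity v = q / n_e = 11.43 / 0.07 = 163.3 m/day.

163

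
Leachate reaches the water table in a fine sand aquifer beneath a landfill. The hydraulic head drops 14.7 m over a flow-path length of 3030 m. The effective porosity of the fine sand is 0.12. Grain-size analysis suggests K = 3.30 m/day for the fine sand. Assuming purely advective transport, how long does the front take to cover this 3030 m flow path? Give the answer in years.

Hydraulic gradient i = Δh / L = 14.7 / 3030 = 0.004851.
Darcy flux q = K · i = 3.300 × 0.004851 = 0.01601 m/day.
Seepage velocity v = q / n_e = 0.01601 / 0.12 = 0.1334 m/day.
Travel time t = L / v = 3030 / 0.1334 = 22711 days = 62.18 years.

62.2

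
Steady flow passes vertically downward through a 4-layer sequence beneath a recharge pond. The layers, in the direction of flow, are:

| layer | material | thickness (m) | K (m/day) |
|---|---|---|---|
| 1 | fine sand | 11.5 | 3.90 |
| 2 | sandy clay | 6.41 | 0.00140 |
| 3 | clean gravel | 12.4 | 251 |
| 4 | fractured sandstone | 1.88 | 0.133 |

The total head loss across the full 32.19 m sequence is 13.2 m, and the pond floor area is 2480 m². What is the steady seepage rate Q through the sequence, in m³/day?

7.12

Flow is perpendicular to layering, so the layers act in series and the equivalent K is the thickness-weighted harmonic mean.
Total thickness L = 11.5 + 6.41 + 12.4 + 1.88 = 32.19 m.
Σ(b_i/K_i) = 11.5/3.90 + 6.41/0.00140 + 12.4/251 + 1.88/0.133 = 4596 d.
K_eq = L / Σ(b_i/K_i) = 32.19 / 4596 = 0.007004 m/day.
Q = K_eq · A · (Δh/L) = 0.007004 × 2480 × (13.2/32.19) = 7.123 m³/day.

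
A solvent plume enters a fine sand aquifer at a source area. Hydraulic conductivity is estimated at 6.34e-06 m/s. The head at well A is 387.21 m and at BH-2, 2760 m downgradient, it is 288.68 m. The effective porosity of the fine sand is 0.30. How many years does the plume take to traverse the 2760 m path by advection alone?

116

Convert K: 6.34e-06 m/s × 86400 = 0.5478 m/day.
Hydraulic gradient i = (387.21 − 288.68) / 2760 = 98.53 / 2760 = 0.03570.
Darcy flux q = K · i = 0.5478 × 0.03570 = 0.01956 m/day.
Seepage velocity v = q / n_e = 0.01956 / 0.30 = 0.06518 m/day.
Travel time t = L / v = 2760 / 0.06518 = 42342 days = 115.9 years.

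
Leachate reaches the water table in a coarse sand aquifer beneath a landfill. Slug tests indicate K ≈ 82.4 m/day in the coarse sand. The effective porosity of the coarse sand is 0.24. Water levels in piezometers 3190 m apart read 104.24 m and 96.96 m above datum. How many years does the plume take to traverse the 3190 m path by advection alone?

Hydraulic gradient i = (104.24 − 96.96) / 3190 = 7.28 / 3190 = 0.002282.
Darcy flux q = K · i = 82.40 × 0.002282 = 0.1880 m/day.
Seepage velocity v = q / n_e = 0.1880 / 0.24 = 0.7835 m/day.
Travel time t = L / v = 3190 / 0.7835 = 4071 days = 11.15 years.

11.1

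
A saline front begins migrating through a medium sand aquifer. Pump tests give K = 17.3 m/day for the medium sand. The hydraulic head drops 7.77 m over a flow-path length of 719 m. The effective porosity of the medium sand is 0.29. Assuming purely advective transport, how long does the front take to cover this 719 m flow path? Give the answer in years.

Hydraulic gradient i = Δh / L = 7.77 / 719 = 0.01081.
Darcy flux q = K · i = 17.30 × 0.01081 = 0.1870 m/day.
Seepage velocity v = q / n_e = 0.1870 / 0.29 = 0.6447 m/day.
Travel time t = L / v = 719 / 0.6447 = 1115 days = 3.054 years.

3.05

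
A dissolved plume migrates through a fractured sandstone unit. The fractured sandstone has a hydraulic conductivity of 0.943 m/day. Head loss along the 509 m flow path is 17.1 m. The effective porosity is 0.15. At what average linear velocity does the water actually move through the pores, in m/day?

Hydraulic gradient i = Δh / L = 17.1 / 509 = 0.03360.
Darcy flux q = K · i = 0.9430 × 0.03360 = 0.03168 m/day.
Seepage velocity v = q / n_e = 0.03168 / 0.15 = 0.2112 m/day.

0.211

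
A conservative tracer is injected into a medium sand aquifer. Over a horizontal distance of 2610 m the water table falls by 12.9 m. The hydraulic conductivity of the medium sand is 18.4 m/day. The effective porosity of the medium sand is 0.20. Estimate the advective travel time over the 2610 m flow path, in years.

15.7

Hydraulic gradient i = Δh / L = 12.9 / 2610 = 0.004943.
Darcy flux q = K · i = 18.40 × 0.004943 = 0.09094 m/day.
Seepage velocity v = q / n_e = 0.09094 / 0.20 = 0.4547 m/day.
Travel time t = L / v = 2610 / 0.4547 = 5740 days = 15.71 years.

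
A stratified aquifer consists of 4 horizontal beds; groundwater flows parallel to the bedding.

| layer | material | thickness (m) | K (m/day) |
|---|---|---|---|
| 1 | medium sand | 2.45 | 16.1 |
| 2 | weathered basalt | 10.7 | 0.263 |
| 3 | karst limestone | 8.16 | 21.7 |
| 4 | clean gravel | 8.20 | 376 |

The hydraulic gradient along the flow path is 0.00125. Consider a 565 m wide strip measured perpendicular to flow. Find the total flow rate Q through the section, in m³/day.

2330

Flow is parallel to layering, so each bed carries its own Darcy discharge and the transmissivities add.
Σ(K_i·b_i) = 16.1×2.45 + 0.263×10.7 + 21.7×8.16 + 376×8.20 = 3303 m²/day.
Hydraulic gradient i = 0.00125.
Q = Σ(K_i·b_i) · W · i = 3303 × 565 × 0.001250 = 2332 m³/day.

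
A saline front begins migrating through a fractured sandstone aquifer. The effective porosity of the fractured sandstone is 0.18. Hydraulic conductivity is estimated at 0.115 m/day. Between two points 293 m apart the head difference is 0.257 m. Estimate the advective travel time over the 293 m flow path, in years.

Hydraulic gradient i = Δh / L = 0.257 / 293 = 0.0008771.
Darcy flux q = K · i = 0.1150 × 0.0008771 = 0.0001009 m/day.
Seepage velocity v = q / n_e = 0.0001009 / 0.18 = 0.0005604 m/day.
Travel time t = L / v = 293 / 0.0005604 = 5.228e+05 days = 1431 years.

1430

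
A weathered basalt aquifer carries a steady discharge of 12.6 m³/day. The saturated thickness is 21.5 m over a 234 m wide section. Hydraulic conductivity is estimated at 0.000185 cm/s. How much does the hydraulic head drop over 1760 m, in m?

27.6

Convert K: 0.000185 cm/s × 864 = 0.1598 m/day.
Cross-sectional area A = 234 × 21.5 = 5031 m².
From Q = K·A·i, i = Q / (K·A) = 12.6 / (0.1598 × 5031) = 0.01567.
Head loss Δh = i · L = 0.01567 × 1760 = 27.58 m.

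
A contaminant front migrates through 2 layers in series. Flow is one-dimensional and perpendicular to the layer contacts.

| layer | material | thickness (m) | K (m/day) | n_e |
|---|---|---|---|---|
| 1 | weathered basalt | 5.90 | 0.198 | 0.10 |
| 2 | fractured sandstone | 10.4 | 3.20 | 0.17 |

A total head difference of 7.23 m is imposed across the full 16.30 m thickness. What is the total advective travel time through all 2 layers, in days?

10.8

With flow normal to the layers, continuity requires the same specific discharge q through every layer.
Σ(b_i/K_i) = 5.90/0.198 + 10.4/3.20 = 33.05 d.
q = Δh / Σ(b_i/K_i) = 7.23 / 33.05 = 0.2188 m/day.
In each layer the seepage velocity is v_i = q/n_i, so the layer transit time is t_i = b_i·n_i / q:
  layer 1 (weathered basalt): t_1 = 5.90 × 0.10 / 0.2188 = 2.697 d
  layer 2 (fractured sandstone): t_2 = 10.4 × 0.17 / 0.2188 = 8.081 d
Total t = Σ t_i = 10.78 days.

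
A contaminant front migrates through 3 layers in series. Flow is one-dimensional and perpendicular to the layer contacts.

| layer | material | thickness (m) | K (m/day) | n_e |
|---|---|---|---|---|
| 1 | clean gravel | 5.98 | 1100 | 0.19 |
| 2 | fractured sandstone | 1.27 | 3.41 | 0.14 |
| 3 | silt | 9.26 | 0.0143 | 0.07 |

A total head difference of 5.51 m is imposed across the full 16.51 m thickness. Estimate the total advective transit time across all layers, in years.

With flow normal to the layers, continuity requires the same specific discharge q through every layer.
Σ(b_i/K_i) = 5.98/1100 + 1.27/3.41 + 9.26/0.0143 = 647.9 d.
q = Δh / Σ(b_i/K_i) = 5.51 / 647.9 = 0.008504 m/day.
In each layer the seepage velocity is v_i = q/n_i, so the layer transit time is t_i = b_i·n_i / q:
  layer 1 (clean gravel): t_1 = 5.98 × 0.19 / 0.008504 = 133.6 d
  layer 2 (fractured sandstone): t_2 = 1.27 × 0.14 / 0.008504 = 20.91 d
  layer 3 (silt): t_3 = 9.26 × 0.07 / 0.008504 = 76.22 d
Total t = Σ t_i = 230.7 days = 0.6317 years.

0.632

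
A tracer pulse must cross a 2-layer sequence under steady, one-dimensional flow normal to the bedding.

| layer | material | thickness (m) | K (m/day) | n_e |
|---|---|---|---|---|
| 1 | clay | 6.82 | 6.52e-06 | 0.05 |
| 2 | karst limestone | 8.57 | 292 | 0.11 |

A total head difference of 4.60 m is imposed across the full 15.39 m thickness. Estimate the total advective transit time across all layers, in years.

With flow normal to the layers, continuity requires the same specific discharge q through every layer.
Σ(b_i/K_i) = 6.82/6.52e-06 + 8.57/292 = 1.046e+06 d.
q = Δh / Σ(b_i/K_i) = 4.60 / 1.046e+06 = 4.398e-06 m/day.
In each layer the seepage velocity is v_i = q/n_i, so the layer transit time is t_i = b_i·n_i / q:
  layer 1 (clay): t_1 = 6.82 × 0.05 / 4.398e-06 = 77541 d
  layer 2 (karst limestone): t_2 = 8.57 × 0.11 / 4.398e-06 = 2.144e+05 d
Total t = Σ t_i = 2.919e+05 days = 799.2 years.

799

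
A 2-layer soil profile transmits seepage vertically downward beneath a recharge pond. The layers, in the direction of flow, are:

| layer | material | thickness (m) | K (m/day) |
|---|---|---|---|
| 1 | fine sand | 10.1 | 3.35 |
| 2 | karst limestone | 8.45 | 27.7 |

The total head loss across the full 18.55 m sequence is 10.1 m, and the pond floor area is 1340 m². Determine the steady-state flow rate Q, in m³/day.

4080

Flow is perpendicular to layering, so the layers act in series and the equivalent K is the thickness-weighted harmonic mean.
Total thickness L = 10.1 + 8.45 = 18.55 m.
Σ(b_i/K_i) = 10.1/3.35 + 8.45/27.7 = 3.320 d.
K_eq = L / Σ(b_i/K_i) = 18.55 / 3.320 = 5.587 m/day.
Q = K_eq · A · (Δh/L) = 5.587 × 1340 × (10.1/18.55) = 4077 m³/day.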